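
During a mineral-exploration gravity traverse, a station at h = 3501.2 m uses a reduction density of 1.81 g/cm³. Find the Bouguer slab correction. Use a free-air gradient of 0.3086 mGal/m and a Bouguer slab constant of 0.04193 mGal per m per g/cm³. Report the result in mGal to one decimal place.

Bouguer slab correction = 0.04193 × 1.81 × 3501.2 = 265.7 mGal

265.7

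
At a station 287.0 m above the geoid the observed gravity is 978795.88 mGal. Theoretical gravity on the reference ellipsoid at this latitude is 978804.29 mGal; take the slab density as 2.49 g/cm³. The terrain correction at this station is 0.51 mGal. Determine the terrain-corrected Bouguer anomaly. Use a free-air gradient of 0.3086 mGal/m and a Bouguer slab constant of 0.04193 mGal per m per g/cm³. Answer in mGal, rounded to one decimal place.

Free-air correction = 0.3086 × 287.0 = 88.57 mGal
Free-air anomaly = 978795.88 − 978804.29 + (88.57) = 80.16 mGal
Bouguer slab correction = 0.04193 × 2.49 × 287.0 = 29.96 mGal
Simple Bouguer anomaly = 80.16 − (29.96) = 50.20 mGal
Complete Bouguer anomaly = 50.20 + 0.51 = 50.71 mGal

50.7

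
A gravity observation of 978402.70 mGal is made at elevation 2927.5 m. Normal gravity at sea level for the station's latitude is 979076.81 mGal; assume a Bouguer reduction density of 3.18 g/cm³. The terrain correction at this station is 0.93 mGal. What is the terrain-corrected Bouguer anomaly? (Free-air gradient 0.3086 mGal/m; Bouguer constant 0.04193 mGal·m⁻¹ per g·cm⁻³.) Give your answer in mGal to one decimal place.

-160.1

Free-air correction = 0.3086 × 2927.5 = 903.43 mGal
Free-air anomaly = 978402.70 − 979076.81 + (903.43) = 229.32 mGal
Bouguer slab correction = 0.04193 × 3.18 × 2927.5 = 390.35 mGal
Simple Bouguer anomaly = 229.32 − (390.35) = -161.03 mGal
Complete Bouguer anomaly = -161.03 + 0.93 = -160.10 mGal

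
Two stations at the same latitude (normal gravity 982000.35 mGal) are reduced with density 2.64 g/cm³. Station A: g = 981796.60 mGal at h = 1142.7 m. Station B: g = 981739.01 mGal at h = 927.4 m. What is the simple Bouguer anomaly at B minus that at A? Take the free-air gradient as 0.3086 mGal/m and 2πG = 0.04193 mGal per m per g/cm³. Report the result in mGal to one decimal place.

Δg_SB(A) = 981796.60 − 982000.35 + 0.3086×1142.7 − 0.04193×2.64×1142.7 = 22.40 mGal
Δg_SB(B) = 981739.01 − 982000.35 + 0.3086×927.4 − 0.04193×2.64×927.4 = -77.80 mGal
Difference = -77.80 − (22.40) = -100.20 mGal

-100.2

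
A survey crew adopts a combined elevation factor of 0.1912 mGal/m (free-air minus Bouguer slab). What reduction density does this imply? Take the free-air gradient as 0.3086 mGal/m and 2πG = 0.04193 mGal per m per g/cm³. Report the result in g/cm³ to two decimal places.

0.1912 = 0.3086 − 0.04193 × ρ
ρ = (0.3086 − 0.1912) / 0.04193 = 2.80 g/cm³

2.80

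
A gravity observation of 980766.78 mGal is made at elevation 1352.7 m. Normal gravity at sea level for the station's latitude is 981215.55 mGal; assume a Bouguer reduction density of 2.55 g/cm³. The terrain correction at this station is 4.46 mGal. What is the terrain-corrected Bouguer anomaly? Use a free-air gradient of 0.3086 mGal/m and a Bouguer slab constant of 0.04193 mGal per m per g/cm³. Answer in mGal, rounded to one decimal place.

Free-air correction = 0.3086 × 1352.7 = 417.44 mGal
Free-air anomaly = 980766.78 − 981215.55 + (417.44) = -31.33 mGal
Bouguer slab correction = 0.04193 × 2.55 × 1352.7 = 144.63 mGal
Simple Bouguer anomaly = -31.33 − (144.63) = -175.96 mGal
Complete Bouguer anomaly = -175.96 + 4.46 = -171.50 mGal

-171.5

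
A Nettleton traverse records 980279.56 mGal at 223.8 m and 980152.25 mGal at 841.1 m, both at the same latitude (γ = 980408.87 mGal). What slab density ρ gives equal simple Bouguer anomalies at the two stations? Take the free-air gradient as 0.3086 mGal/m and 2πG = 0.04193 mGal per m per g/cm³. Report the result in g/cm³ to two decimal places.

2.44

Δg_obs = 980152.25 − 980279.56 = -127.31 mGal over Δh = 841.1 − 223.8 = 617.3 m
Equal Bouguer anomalies ⇒ Δg_obs + (0.3086 − 0.04193ρ)·Δh = 0
0.3086 − 0.04193ρ = −Δg_obs/Δh = 0.20624
ρ = (0.3086 − 0.20624) / 0.04193 = 2.44 g/cm³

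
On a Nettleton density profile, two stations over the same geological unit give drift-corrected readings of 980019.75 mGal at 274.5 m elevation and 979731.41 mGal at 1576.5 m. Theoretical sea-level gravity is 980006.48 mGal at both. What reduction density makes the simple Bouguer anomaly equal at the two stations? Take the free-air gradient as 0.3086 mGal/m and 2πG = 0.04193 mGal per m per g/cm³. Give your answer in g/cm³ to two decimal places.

2.08

Δg_obs = 979731.41 − 980019.75 = -288.34 mGal over Δh = 1576.5 − 274.5 = 1302.0 m
Equal Bouguer anomalies ⇒ Δg_obs + (0.3086 − 0.04193ρ)·Δh = 0
0.3086 − 0.04193ρ = −Δg_obs/Δh = 0.22146
ρ = (0.3086 − 0.22146) / 0.04193 = 2.08 g/cm³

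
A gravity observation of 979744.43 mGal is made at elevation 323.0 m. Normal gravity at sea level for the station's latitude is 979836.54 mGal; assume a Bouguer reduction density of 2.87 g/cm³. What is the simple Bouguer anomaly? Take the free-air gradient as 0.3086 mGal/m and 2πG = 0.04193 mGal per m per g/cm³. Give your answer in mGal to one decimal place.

-31.3

Free-air correction = 0.3086 × 323.0 = 99.68 mGal
Free-air anomaly = 979744.43 − 979836.54 + (99.68) = 7.57 mGal
Bouguer slab correction = 0.04193 × 2.87 × 323.0 = 38.87 mGal
Simple Bouguer anomaly = 7.57 − (38.87) = -31.30 mGal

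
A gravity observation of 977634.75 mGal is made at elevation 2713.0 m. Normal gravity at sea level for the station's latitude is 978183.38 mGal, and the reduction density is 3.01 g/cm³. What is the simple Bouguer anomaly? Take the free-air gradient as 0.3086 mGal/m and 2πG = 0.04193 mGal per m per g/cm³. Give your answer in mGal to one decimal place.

Free-air correction = 0.3086 × 2713.0 = 837.23 mGal
Free-air anomaly = 977634.75 − 978183.38 + (837.23) = 288.60 mGal
Bouguer slab correction = 0.04193 × 3.01 × 2713.0 = 342.41 mGal
Simple Bouguer anomaly = 288.60 − (342.41) = -53.81 mGal

-53.8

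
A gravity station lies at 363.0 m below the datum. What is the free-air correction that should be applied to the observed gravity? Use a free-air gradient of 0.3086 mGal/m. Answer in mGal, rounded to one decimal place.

-112.0

Free-air correction = 0.3086 × -363.0 = -112.0 mGal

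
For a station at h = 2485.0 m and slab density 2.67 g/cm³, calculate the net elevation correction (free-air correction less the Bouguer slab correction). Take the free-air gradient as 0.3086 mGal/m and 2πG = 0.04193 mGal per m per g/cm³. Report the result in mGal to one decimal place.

488.7

Combined gradient = 0.3086 − 0.04193 × 2.67 = 0.1966469 mGal/m
Combined elevation correction = 0.1966469 × 2485.0 = 488.7 mGal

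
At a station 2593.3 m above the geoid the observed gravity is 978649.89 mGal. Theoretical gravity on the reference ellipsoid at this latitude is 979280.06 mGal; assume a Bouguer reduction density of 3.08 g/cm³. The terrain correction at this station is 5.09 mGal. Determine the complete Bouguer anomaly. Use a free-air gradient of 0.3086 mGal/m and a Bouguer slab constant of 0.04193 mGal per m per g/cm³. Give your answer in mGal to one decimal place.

-159.7

Free-air correction = 0.3086 × 2593.3 = 800.29 mGal
Free-air anomaly = 978649.89 − 979280.06 + (800.29) = 170.12 mGal
Bouguer slab correction = 0.04193 × 3.08 × 2593.3 = 334.91 mGal
Simple Bouguer anomaly = 170.12 − (334.91) = -164.79 mGal
Complete Bouguer anomaly = -164.79 + 5.09 = -159.70 mGal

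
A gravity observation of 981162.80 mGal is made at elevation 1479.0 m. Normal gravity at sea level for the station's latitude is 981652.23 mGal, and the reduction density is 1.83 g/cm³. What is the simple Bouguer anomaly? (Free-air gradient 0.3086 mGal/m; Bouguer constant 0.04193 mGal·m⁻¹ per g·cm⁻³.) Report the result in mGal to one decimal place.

Free-air correction = 0.3086 × 1479.0 = 456.42 mGal
Free-air anomaly = 981162.80 − 981652.23 + (456.42) = -33.01 mGal
Bouguer slab correction = 0.04193 × 1.83 × 1479.0 = 113.49 mGal
Simple Bouguer anomaly = -33.01 − (113.49) = -146.50 mGal

-146.5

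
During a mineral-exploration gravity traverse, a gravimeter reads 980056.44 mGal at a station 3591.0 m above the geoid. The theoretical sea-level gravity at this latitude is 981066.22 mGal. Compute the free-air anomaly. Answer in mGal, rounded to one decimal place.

Free-air correction = 0.3086 × 3591.0 = 1108.18 mGal
Free-air anomaly = 980056.44 − 981066.22 + (1108.18) = 98.40 mGal

98.4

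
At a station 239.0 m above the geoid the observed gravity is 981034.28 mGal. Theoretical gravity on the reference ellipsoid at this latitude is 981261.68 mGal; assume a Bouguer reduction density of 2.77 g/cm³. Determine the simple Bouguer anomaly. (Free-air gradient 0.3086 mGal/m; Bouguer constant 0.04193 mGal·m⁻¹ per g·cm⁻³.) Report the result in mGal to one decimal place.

Free-air correction = 0.3086 × 239.0 = 73.76 mGal
Free-air anomaly = 981034.28 − 981261.68 + (73.76) = -153.64 mGal
Bouguer slab correction = 0.04193 × 2.77 × 239.0 = 27.76 mGal
Simple Bouguer anomaly = -153.64 − (27.76) = -181.40 mGal

-181.4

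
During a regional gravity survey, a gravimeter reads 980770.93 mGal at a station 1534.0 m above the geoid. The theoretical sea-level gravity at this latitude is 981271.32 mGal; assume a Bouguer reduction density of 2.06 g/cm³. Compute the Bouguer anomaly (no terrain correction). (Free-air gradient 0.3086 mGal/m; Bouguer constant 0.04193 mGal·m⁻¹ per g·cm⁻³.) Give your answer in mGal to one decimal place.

-159.5

Free-air correction = 0.3086 × 1534.0 = 473.39 mGal
Free-air anomaly = 980770.93 − 981271.32 + (473.39) = -27.00 mGal
Bouguer slab correction = 0.04193 × 2.06 × 1534.0 = 132.50 mGal
Simple Bouguer anomaly = -27.00 − (132.50) = -159.50 mGal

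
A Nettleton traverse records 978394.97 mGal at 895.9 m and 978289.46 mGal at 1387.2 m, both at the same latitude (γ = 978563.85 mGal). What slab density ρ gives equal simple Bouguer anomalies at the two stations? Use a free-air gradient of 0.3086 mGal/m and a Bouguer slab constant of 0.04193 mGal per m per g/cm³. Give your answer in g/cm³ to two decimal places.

Δg_obs = 978289.46 − 978394.97 = -105.51 mGal over Δh = 1387.2 − 895.9 = 491.3 m
Equal Bouguer anomalies ⇒ Δg_obs + (0.3086 − 0.04193ρ)·Δh = 0
0.3086 − 0.04193ρ = −Δg_obs/Δh = 0.21476
ρ = (0.3086 − 0.21476) / 0.04193 = 2.24 g/cm³

2.24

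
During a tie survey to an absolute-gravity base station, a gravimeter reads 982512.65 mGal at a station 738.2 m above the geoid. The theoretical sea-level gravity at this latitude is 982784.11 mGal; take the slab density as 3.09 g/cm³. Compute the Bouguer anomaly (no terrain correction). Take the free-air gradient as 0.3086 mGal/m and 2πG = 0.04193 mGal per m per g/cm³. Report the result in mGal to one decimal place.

Free-air correction = 0.3086 × 738.2 = 227.81 mGal
Free-air anomaly = 982512.65 − 982784.11 + (227.81) = -43.65 mGal
Bouguer slab correction = 0.04193 × 3.09 × 738.2 = 95.64 mGal
Simple Bouguer anomaly = -43.65 − (95.64) = -139.29 mGal

-139.3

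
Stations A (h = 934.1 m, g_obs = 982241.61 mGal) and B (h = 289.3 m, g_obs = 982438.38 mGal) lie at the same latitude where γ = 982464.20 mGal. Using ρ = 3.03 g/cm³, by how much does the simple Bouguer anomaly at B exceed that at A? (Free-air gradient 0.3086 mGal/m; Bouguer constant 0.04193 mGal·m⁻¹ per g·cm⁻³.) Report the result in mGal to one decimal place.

Δg_SB(A) = 982241.61 − 982464.20 + 0.3086×934.1 − 0.04193×3.03×934.1 = -53.00 mGal
Δg_SB(B) = 982438.38 − 982464.20 + 0.3086×289.3 − 0.04193×3.03×289.3 = 26.70 mGal
Difference = 26.70 − (-53.00) = 79.70 mGal

79.7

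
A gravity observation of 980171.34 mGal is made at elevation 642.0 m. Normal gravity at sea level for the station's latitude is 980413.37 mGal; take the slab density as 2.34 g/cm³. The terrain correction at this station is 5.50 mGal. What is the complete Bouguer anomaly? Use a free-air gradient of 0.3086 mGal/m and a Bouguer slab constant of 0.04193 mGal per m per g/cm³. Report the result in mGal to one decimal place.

-101.4

Free-air correction = 0.3086 × 642.0 = 198.12 mGal
Free-air anomaly = 980171.34 − 980413.37 + (198.12) = -43.91 mGal
Bouguer slab correction = 0.04193 × 2.34 × 642.0 = 62.99 mGal
Simple Bouguer anomaly = -43.91 − (62.99) = -106.90 mGal
Complete Bouguer anomaly = -106.90 + 5.50 = -101.40 mGal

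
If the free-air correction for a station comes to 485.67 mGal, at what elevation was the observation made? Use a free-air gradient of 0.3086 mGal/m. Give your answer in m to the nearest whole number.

1574

h = 485.67 / 0.3086 = 1573.78 m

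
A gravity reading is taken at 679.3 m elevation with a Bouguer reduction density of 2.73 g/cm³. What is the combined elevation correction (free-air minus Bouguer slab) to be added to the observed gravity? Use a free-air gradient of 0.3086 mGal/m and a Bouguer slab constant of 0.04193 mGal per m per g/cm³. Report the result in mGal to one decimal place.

131.9

Combined gradient = 0.3086 − 0.04193 × 2.73 = 0.1941311 mGal/m
Combined elevation correction = 0.1941311 × 679.3 = 131.9 mGal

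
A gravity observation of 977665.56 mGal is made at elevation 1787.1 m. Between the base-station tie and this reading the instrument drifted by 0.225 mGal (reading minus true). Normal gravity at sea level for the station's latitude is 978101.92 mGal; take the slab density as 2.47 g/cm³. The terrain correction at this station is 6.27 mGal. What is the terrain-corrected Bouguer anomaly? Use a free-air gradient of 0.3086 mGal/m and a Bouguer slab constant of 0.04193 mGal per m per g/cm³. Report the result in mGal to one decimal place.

-63.9

Drift-corrected reading = 977665.56 − (0.225) = 977665.335 mGal
Free-air correction = 0.3086 × 1787.1 = 551.50 mGal
Free-air anomaly = 977665.335 − 978101.92 + (551.50) = 114.915 mGal
Bouguer slab correction = 0.04193 × 2.47 × 1787.1 = 185.08 mGal
Simple Bouguer anomaly = 114.915 − (185.08) = -70.165 mGal
Complete Bouguer anomaly = -70.165 + 6.27 = -63.895 mGal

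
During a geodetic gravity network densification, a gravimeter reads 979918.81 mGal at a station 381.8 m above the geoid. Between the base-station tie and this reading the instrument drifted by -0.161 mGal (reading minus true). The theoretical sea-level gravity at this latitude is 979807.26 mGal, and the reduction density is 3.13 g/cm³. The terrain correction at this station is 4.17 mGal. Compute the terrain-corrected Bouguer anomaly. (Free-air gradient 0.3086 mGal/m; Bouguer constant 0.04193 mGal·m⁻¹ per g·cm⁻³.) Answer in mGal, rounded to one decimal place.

183.6

Drift-corrected reading = 979918.81 − (-0.161) = 979918.971 mGal
Free-air correction = 0.3086 × 381.8 = 117.82 mGal
Free-air anomaly = 979918.971 − 979807.26 + (117.82) = 229.531 mGal
Bouguer slab correction = 0.04193 × 3.13 × 381.8 = 50.11 mGal
Simple Bouguer anomaly = 229.531 − (50.11) = 179.421 mGal
Complete Bouguer anomaly = 179.421 + 4.17 = 183.591 mGal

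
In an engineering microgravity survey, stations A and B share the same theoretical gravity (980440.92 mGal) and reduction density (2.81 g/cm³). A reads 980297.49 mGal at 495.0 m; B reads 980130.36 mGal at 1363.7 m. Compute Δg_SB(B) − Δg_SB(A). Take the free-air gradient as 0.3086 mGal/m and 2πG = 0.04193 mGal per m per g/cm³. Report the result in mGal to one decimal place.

-1.4

Δg_SB(A) = 980297.49 − 980440.92 + 0.3086×495.0 − 0.04193×2.81×495.0 = -49.00 mGal
Δg_SB(B) = 980130.36 − 980440.92 + 0.3086×1363.7 − 0.04193×2.81×1363.7 = -50.40 mGal
Difference = -50.40 − (-49.00) = -1.40 mGal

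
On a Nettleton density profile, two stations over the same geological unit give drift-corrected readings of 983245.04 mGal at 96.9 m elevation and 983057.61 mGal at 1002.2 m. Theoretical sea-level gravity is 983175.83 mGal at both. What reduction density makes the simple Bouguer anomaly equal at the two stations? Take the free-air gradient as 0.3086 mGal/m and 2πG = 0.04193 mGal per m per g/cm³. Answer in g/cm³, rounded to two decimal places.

2.42

Δg_obs = 983057.61 − 983245.04 = -187.43 mGal over Δh = 1002.2 − 96.9 = 905.3 m
Equal Bouguer anomalies ⇒ Δg_obs + (0.3086 − 0.04193ρ)·Δh = 0
0.3086 − 0.04193ρ = −Δg_obs/Δh = 0.20704
ρ = (0.3086 − 0.20704) / 0.04193 = 2.42 g/cm³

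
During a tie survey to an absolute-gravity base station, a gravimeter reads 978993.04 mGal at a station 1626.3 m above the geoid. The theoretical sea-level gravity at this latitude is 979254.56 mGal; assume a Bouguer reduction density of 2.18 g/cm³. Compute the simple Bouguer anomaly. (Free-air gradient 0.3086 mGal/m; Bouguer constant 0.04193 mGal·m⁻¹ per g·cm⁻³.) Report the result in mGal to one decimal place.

Free-air correction = 0.3086 × 1626.3 = 501.88 mGal
Free-air anomaly = 978993.04 − 979254.56 + (501.88) = 240.36 mGal
Bouguer slab correction = 0.04193 × 2.18 × 1626.3 = 148.66 mGal
Simple Bouguer anomaly = 240.36 − (148.66) = 91.70 mGal

91.7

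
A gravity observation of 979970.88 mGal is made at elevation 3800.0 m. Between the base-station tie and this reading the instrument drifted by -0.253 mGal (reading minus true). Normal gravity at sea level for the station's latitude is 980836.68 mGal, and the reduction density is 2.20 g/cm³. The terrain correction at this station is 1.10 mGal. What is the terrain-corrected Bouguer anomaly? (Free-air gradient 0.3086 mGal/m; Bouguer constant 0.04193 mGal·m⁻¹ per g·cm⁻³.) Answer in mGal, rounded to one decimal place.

-42.3

Drift-corrected reading = 979970.88 − (-0.253) = 979971.133 mGal
Free-air correction = 0.3086 × 3800.0 = 1172.68 mGal
Free-air anomaly = 979971.133 − 980836.68 + (1172.68) = 307.133 mGal
Bouguer slab correction = 0.04193 × 2.20 × 3800.0 = 350.53 mGal
Simple Bouguer anomaly = 307.133 − (350.53) = -43.397 mGal
Complete Bouguer anomaly = -43.397 + 1.10 = -42.297 mGal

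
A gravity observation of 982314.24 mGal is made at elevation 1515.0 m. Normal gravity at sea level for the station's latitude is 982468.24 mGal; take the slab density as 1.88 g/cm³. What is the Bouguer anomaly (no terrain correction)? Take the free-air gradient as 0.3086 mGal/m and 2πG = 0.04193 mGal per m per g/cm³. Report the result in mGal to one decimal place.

Free-air correction = 0.3086 × 1515.0 = 467.53 mGal
Free-air anomaly = 982314.24 − 982468.24 + (467.53) = 313.53 mGal
Bouguer slab correction = 0.04193 × 1.88 × 1515.0 = 119.43 mGal
Simple Bouguer anomaly = 313.53 − (119.43) = 194.10 mGal

194.1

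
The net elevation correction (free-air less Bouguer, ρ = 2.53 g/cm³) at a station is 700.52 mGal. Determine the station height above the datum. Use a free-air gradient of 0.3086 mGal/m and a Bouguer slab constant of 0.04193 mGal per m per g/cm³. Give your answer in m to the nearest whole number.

3459

Combined gradient = 0.3086 − 0.04193 × 2.53 = 0.2025171 mGal/m
h = 700.52 / 0.2025171 = 3459.07 m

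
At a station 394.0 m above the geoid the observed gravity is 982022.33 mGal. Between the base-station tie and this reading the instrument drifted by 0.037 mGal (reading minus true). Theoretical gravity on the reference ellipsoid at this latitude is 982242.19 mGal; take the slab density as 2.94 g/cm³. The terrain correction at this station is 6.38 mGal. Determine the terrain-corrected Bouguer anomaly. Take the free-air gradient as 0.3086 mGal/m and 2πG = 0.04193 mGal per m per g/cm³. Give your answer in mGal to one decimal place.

-140.5

Drift-corrected reading = 982022.33 − (0.037) = 982022.293 mGal
Free-air correction = 0.3086 × 394.0 = 121.59 mGal
Free-air anomaly = 982022.293 − 982242.19 + (121.59) = -98.307 mGal
Bouguer slab correction = 0.04193 × 2.94 × 394.0 = 48.57 mGal
Simple Bouguer anomaly = -98.307 − (48.57) = -146.877 mGal
Complete Bouguer anomaly = -146.877 + 6.38 = -140.497 mGal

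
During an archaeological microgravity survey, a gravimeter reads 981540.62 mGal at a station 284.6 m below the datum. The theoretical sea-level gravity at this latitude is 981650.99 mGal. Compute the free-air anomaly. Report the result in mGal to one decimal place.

Free-air correction = 0.3086 × -284.6 = -87.83 mGal
Free-air anomaly = 981540.62 − 981650.99 + (-87.83) = -198.20 mGal

-198.2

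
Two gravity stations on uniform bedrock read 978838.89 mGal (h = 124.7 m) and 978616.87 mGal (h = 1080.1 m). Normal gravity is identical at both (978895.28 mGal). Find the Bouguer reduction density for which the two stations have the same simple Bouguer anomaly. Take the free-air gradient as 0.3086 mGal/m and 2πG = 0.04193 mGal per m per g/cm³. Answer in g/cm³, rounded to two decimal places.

1.82

Δg_obs = 978616.87 − 978838.89 = -222.02 mGal over Δh = 1080.1 − 124.7 = 955.4 m
Equal Bouguer anomalies ⇒ Δg_obs + (0.3086 − 0.04193ρ)·Δh = 0
0.3086 − 0.04193ρ = −Δg_obs/Δh = 0.23238
ρ = (0.3086 − 0.23238) / 0.04193 = 1.82 g/cm³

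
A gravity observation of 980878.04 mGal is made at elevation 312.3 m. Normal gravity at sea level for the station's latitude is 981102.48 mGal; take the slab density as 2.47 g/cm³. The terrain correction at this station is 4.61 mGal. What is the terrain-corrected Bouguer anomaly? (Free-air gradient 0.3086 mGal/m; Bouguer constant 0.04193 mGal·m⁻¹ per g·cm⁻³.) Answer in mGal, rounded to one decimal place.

-155.8

Free-air correction = 0.3086 × 312.3 = 96.38 mGal
Free-air anomaly = 980878.04 − 981102.48 + (96.38) = -128.06 mGal
Bouguer slab correction = 0.04193 × 2.47 × 312.3 = 32.34 mGal
Simple Bouguer anomaly = -128.06 − (32.34) = -160.40 mGal
Complete Bouguer anomaly = -160.40 + 4.61 = -155.79 mGal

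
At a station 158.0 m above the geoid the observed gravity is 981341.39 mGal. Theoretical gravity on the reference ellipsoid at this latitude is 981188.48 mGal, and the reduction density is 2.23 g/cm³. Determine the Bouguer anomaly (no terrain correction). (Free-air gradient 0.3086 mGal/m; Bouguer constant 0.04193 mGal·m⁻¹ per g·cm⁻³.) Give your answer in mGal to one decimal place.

186.9

Free-air correction = 0.3086 × 158.0 = 48.76 mGal
Free-air anomaly = 981341.39 − 981188.48 + (48.76) = 201.67 mGal
Bouguer slab correction = 0.04193 × 2.23 × 158.0 = 14.77 mGal
Simple Bouguer anomaly = 201.67 − (14.77) = 186.90 mGal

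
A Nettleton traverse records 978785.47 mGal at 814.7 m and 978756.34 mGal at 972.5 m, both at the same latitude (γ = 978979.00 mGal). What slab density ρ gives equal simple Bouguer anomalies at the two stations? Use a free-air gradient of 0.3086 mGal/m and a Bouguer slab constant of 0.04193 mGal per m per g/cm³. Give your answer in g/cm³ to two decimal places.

Δg_obs = 978756.34 − 978785.47 = -29.13 mGal over Δh = 972.5 − 814.7 = 157.8 m
Equal Bouguer anomalies ⇒ Δg_obs + (0.3086 − 0.04193ρ)·Δh = 0
0.3086 − 0.04193ρ = −Δg_obs/Δh = 0.18460
ρ = (0.3086 − 0.18460) / 0.04193 = 2.96 g/cm³

2.96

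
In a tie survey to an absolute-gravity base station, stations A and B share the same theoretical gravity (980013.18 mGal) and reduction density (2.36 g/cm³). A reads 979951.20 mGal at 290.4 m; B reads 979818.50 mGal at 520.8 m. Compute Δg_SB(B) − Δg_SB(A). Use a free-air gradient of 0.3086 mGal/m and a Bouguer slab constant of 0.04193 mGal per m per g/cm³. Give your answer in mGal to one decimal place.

-84.4

Δg_SB(A) = 979951.20 − 980013.18 + 0.3086×290.4 − 0.04193×2.36×290.4 = -1.10 mGal
Δg_SB(B) = 979818.50 − 980013.18 + 0.3086×520.8 − 0.04193×2.36×520.8 = -85.50 mGal
Difference = -85.50 − (-1.10) = -84.40 mGal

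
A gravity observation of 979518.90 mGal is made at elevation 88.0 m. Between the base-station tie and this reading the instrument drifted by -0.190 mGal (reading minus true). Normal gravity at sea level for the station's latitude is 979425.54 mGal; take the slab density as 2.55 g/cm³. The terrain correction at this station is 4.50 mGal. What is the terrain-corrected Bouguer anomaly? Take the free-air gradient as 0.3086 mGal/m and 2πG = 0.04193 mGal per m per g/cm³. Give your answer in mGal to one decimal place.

115.8

Drift-corrected reading = 979518.90 − (-0.190) = 979519.090 mGal
Free-air correction = 0.3086 × 88.0 = 27.16 mGal
Free-air anomaly = 979519.090 − 979425.54 + (27.16) = 120.710 mGal
Bouguer slab correction = 0.04193 × 2.55 × 88.0 = 9.41 mGal
Simple Bouguer anomaly = 120.710 − (9.41) = 111.300 mGal
Complete Bouguer anomaly = 111.300 + 4.50 = 115.800 mGal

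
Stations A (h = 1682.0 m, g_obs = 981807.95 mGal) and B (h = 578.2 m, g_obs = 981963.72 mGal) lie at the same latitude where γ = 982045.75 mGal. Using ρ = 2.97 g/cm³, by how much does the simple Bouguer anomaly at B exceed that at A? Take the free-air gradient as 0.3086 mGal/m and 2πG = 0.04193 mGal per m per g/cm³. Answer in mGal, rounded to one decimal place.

Δg_SB(A) = 981807.95 − 982045.75 + 0.3086×1682.0 − 0.04193×2.97×1682.0 = 71.80 mGal
Δg_SB(B) = 981963.72 − 982045.75 + 0.3086×578.2 − 0.04193×2.97×578.2 = 24.40 mGal
Difference = 24.40 − (71.80) = -47.40 mGal

-47.4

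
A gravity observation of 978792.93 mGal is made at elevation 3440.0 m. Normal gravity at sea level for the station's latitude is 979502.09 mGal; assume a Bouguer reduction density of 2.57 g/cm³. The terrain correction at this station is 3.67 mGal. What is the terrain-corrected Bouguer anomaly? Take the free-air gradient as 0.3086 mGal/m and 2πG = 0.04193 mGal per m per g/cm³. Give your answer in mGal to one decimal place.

-14.6

Free-air correction = 0.3086 × 3440.0 = 1061.58 mGal
Free-air anomaly = 978792.93 − 979502.09 + (1061.58) = 352.42 mGal
Bouguer slab correction = 0.04193 × 2.57 × 3440.0 = 370.69 mGal
Simple Bouguer anomaly = 352.42 − (370.69) = -18.27 mGal
Complete Bouguer anomaly = -18.27 + 3.67 = -14.60 mGal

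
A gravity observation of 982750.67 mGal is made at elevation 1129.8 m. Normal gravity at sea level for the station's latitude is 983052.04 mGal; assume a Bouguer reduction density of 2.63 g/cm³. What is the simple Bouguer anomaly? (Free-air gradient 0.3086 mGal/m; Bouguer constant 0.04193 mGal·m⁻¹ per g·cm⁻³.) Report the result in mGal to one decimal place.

Free-air correction = 0.3086 × 1129.8 = 348.66 mGal
Free-air anomaly = 982750.67 − 983052.04 + (348.66) = 47.29 mGal
Bouguer slab correction = 0.04193 × 2.63 × 1129.8 = 124.59 mGal
Simple Bouguer anomaly = 47.29 − (124.59) = -77.30 mGal

-77.3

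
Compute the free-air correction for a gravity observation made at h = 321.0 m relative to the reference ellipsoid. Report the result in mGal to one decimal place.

99.1

Free-air correction = 0.3086 × 321.0 = 99.1 mGal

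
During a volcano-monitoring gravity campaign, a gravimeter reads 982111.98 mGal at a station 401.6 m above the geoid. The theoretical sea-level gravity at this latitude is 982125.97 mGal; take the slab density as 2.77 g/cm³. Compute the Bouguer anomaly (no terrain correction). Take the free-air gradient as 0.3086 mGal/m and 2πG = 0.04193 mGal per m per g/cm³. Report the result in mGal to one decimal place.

Free-air correction = 0.3086 × 401.6 = 123.93 mGal
Free-air anomaly = 982111.98 − 982125.97 + (123.93) = 109.94 mGal
Bouguer slab correction = 0.04193 × 2.77 × 401.6 = 46.64 mGal
Simple Bouguer anomaly = 109.94 − (46.64) = 63.30 mGal

63.3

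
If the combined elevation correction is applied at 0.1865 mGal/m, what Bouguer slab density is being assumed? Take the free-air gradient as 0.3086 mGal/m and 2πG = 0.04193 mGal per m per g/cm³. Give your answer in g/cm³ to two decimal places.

0.1865 = 0.3086 − 0.04193 × ρ
ρ = (0.3086 − 0.1865) / 0.04193 = 2.91 g/cm³

2.91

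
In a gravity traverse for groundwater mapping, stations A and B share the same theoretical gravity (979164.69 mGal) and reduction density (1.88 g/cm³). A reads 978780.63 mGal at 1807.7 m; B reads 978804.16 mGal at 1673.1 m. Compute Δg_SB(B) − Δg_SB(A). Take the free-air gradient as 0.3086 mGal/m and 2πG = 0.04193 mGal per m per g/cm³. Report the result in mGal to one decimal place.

Δg_SB(A) = 978780.63 − 979164.69 + 0.3086×1807.7 − 0.04193×1.88×1807.7 = 31.30 mGal
Δg_SB(B) = 978804.16 − 979164.69 + 0.3086×1673.1 − 0.04193×1.88×1673.1 = 23.90 mGal
Difference = 23.90 − (31.30) = -7.40 mGal

-7.4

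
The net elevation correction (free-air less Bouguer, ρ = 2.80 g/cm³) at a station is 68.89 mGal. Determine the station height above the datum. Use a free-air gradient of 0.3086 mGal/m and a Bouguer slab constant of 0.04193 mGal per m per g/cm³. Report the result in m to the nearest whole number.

Combined gradient = 0.3086 − 0.04193 × 2.80 = 0.1911960 mGal/m
h = 68.89 / 0.1911960 = 360.31 m

360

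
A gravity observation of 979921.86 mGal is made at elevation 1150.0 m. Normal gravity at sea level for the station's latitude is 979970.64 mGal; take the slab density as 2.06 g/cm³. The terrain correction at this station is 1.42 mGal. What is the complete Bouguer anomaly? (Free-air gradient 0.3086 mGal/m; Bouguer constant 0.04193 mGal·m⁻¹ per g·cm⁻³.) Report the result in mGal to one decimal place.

Free-air correction = 0.3086 × 1150.0 = 354.89 mGal
Free-air anomaly = 979921.86 − 979970.64 + (354.89) = 306.11 mGal
Bouguer slab correction = 0.04193 × 2.06 × 1150.0 = 99.33 mGal
Simple Bouguer anomaly = 306.11 − (99.33) = 206.78 mGal
Complete Bouguer anomaly = 206.78 + 1.42 = 208.20 mGal

208.2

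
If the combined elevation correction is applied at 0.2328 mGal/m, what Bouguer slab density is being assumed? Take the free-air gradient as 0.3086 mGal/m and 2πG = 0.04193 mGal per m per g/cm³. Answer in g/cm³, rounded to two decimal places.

0.2328 = 0.3086 − 0.04193 × ρ
ρ = (0.3086 − 0.2328) / 0.04193 = 1.81 g/cm³

1.81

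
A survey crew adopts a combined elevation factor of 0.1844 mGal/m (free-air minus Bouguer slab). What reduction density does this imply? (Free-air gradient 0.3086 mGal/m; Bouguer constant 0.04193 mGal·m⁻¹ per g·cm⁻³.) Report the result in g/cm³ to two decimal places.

2.96

0.1844 = 0.3086 − 0.04193 × ρ
ρ = (0.3086 − 0.1844) / 0.04193 = 2.96 g/cm³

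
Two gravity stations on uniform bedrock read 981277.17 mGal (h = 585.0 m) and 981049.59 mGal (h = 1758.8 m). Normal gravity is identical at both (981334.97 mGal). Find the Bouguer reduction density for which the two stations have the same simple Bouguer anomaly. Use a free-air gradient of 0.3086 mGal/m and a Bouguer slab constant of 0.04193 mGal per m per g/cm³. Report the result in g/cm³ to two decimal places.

2.74

Δg_obs = 981049.59 − 981277.17 = -227.58 mGal over Δh = 1758.8 − 585.0 = 1173.8 m
Equal Bouguer anomalies ⇒ Δg_obs + (0.3086 − 0.04193ρ)·Δh = 0
0.3086 − 0.04193ρ = −Δg_obs/Δh = 0.19388
ρ = (0.3086 − 0.19388) / 0.04193 = 2.74 g/cm³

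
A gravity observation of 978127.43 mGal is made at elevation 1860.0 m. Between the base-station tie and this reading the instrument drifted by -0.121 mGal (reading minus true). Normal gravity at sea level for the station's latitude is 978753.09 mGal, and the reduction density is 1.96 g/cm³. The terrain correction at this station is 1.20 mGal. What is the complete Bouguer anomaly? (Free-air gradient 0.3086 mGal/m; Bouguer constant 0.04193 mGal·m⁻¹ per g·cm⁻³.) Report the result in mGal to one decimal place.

Drift-corrected reading = 978127.43 − (-0.121) = 978127.551 mGal
Free-air correction = 0.3086 × 1860.0 = 574.00 mGal
Free-air anomaly = 978127.551 − 978753.09 + (574.00) = -51.539 mGal
Bouguer slab correction = 0.04193 × 1.96 × 1860.0 = 152.86 mGal
Simple Bouguer anomaly = -51.539 − (152.86) = -204.399 mGal
Complete Bouguer anomaly = -204.399 + 1.20 = -203.199 mGal

-203.2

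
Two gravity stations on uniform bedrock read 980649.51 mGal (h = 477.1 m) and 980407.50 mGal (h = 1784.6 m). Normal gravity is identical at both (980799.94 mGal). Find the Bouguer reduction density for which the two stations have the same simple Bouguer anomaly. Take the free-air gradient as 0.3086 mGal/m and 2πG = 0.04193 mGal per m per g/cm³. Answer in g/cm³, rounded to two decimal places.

Δg_obs = 980407.50 − 980649.51 = -242.01 mGal over Δh = 1784.6 − 477.1 = 1307.5 m
Equal Bouguer anomalies ⇒ Δg_obs + (0.3086 − 0.04193ρ)·Δh = 0
0.3086 − 0.04193ρ = −Δg_obs/Δh = 0.18509
ρ = (0.3086 − 0.18509) / 0.04193 = 2.95 g/cm³

2.95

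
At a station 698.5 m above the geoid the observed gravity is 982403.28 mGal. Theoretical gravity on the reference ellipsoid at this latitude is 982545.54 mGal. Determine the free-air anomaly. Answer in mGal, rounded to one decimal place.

Free-air correction = 0.3086 × 698.5 = 215.56 mGal
Free-air anomaly = 982403.28 − 982545.54 + (215.56) = 73.30 mGal

73.3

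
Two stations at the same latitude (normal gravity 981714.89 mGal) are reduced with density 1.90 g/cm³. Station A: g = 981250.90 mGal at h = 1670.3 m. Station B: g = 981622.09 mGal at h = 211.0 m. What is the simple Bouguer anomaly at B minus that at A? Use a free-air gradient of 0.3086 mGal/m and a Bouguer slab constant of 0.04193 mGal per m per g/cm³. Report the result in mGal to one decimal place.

37.1

Δg_SB(A) = 981250.90 − 981714.89 + 0.3086×1670.3 − 0.04193×1.90×1670.3 = -81.60 mGal
Δg_SB(B) = 981622.09 − 981714.89 + 0.3086×211.0 − 0.04193×1.90×211.0 = -44.50 mGal
Difference = -44.50 − (-81.60) = 37.10 mGal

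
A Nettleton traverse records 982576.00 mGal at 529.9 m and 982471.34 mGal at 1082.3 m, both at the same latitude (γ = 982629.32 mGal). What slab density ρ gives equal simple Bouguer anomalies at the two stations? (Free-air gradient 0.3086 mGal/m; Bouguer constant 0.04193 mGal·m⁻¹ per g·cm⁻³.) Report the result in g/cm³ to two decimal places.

Δg_obs = 982471.34 − 982576.00 = -104.66 mGal over Δh = 1082.3 − 529.9 = 552.4 m
Equal Bouguer anomalies ⇒ Δg_obs + (0.3086 − 0.04193ρ)·Δh = 0
0.3086 − 0.04193ρ = −Δg_obs/Δh = 0.18946
ρ = (0.3086 − 0.18946) / 0.04193 = 2.84 g/cm³

2.84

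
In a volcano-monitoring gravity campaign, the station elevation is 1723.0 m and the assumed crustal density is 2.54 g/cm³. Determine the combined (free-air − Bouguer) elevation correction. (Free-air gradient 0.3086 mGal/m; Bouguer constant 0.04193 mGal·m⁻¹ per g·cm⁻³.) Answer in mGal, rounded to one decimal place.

Combined gradient = 0.3086 − 0.04193 × 2.54 = 0.2020978 mGal/m
Combined elevation correction = 0.2020978 × 1723.0 = 348.2 mGal

348.2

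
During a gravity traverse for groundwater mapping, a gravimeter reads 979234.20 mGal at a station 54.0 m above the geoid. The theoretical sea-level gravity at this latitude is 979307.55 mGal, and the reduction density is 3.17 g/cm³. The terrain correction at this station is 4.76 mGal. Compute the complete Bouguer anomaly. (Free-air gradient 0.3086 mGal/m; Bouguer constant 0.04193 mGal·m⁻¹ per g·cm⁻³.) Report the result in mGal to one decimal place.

Free-air correction = 0.3086 × 54.0 = 16.66 mGal
Free-air anomaly = 979234.20 − 979307.55 + (16.66) = -56.69 mGal
Bouguer slab correction = 0.04193 × 3.17 × 54.0 = 7.18 mGal
Simple Bouguer anomaly = -56.69 − (7.18) = -63.87 mGal
Complete Bouguer anomaly = -63.87 + 4.76 = -59.11 mGal

-59.1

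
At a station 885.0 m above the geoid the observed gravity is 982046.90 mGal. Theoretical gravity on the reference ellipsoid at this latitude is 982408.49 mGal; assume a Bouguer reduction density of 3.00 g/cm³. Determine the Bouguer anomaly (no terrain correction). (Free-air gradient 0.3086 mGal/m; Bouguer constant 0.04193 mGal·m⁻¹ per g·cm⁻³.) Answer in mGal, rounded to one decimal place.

-199.8

Free-air correction = 0.3086 × 885.0 = 273.11 mGal
Free-air anomaly = 982046.90 − 982408.49 + (273.11) = -88.48 mGal
Bouguer slab correction = 0.04193 × 3.00 × 885.0 = 111.32 mGal
Simple Bouguer anomaly = -88.48 − (111.32) = -199.80 mGal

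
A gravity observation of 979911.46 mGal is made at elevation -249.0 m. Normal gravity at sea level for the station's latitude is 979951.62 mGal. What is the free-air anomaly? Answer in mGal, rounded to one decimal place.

Free-air correction = 0.3086 × -249.0 = -76.84 mGal
Free-air anomaly = 979911.46 − 979951.62 + (-76.84) = -117.00 mGal

-117.0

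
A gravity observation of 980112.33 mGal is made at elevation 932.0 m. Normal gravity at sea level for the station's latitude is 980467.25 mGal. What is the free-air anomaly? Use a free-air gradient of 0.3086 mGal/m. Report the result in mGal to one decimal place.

Free-air correction = 0.3086 × 932.0 = 287.62 mGal
Free-air anomaly = 980112.33 − 980467.25 + (287.62) = -67.30 mGal

-67.3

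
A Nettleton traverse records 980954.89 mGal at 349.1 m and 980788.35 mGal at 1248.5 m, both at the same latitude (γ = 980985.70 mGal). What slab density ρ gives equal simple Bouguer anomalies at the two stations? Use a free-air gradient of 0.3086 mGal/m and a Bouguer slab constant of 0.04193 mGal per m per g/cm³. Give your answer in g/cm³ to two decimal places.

2.94

Δg_obs = 980788.35 − 980954.89 = -166.54 mGal over Δh = 1248.5 − 349.1 = 899.4 m
Equal Bouguer anomalies ⇒ Δg_obs + (0.3086 − 0.04193ρ)·Δh = 0
0.3086 − 0.04193ρ = −Δg_obs/Δh = 0.18517
ρ = (0.3086 − 0.18517) / 0.04193 = 2.94 g/cm³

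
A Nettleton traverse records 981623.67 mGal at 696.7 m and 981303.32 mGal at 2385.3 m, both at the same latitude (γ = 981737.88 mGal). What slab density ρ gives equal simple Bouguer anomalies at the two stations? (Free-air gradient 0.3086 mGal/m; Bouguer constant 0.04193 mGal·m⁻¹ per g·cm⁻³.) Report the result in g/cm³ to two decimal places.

2.84

Δg_obs = 981303.32 − 981623.67 = -320.35 mGal over Δh = 2385.3 − 696.7 = 1688.6 m
Equal Bouguer anomalies ⇒ Δg_obs + (0.3086 − 0.04193ρ)·Δh = 0
0.3086 − 0.04193ρ = −Δg_obs/Δh = 0.18971
ρ = (0.3086 − 0.18971) / 0.04193 = 2.84 g/cm³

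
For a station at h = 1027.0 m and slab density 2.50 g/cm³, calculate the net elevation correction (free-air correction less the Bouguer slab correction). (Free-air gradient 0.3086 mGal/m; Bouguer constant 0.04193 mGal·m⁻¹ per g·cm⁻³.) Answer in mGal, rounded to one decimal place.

209.3

Combined gradient = 0.3086 − 0.04193 × 2.50 = 0.2037750 mGal/m
Combined elevation correction = 0.2037750 × 1027.0 = 209.3 mGal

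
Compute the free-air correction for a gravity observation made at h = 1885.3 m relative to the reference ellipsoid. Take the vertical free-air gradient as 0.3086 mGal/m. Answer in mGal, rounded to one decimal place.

Free-air correction = 0.3086 × 1885.3 = 581.8 mGal

581.8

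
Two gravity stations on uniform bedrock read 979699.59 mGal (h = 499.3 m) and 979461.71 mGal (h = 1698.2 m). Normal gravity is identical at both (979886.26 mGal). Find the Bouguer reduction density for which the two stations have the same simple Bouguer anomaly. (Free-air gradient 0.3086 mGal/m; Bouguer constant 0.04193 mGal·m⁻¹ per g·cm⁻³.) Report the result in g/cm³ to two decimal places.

Δg_obs = 979461.71 − 979699.59 = -237.88 mGal over Δh = 1698.2 − 499.3 = 1198.9 m
Equal Bouguer anomalies ⇒ Δg_obs + (0.3086 − 0.04193ρ)·Δh = 0
0.3086 − 0.04193ρ = −Δg_obs/Δh = 0.19842
ρ = (0.3086 − 0.19842) / 0.04193 = 2.63 g/cm³

2.63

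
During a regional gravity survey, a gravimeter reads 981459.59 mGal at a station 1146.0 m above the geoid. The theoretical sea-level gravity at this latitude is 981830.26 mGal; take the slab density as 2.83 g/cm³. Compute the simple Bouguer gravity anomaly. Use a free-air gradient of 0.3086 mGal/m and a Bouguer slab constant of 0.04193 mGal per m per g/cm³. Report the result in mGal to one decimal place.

-153.0

Free-air correction = 0.3086 × 1146.0 = 353.66 mGal
Free-air anomaly = 981459.59 − 981830.26 + (353.66) = -17.01 mGal
Bouguer slab correction = 0.04193 × 2.83 × 1146.0 = 135.99 mGal
Simple Bouguer anomaly = -17.01 − (135.99) = -153.00 mGal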